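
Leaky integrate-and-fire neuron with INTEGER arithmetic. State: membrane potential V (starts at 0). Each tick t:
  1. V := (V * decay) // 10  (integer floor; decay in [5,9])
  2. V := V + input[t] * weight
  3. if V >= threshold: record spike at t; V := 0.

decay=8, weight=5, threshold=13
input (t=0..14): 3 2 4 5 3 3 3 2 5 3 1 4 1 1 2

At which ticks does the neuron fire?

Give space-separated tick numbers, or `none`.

Answer: 0 2 3 4 5 6 8 9 11 14

Derivation:
t=0: input=3 -> V=0 FIRE
t=1: input=2 -> V=10
t=2: input=4 -> V=0 FIRE
t=3: input=5 -> V=0 FIRE
t=4: input=3 -> V=0 FIRE
t=5: input=3 -> V=0 FIRE
t=6: input=3 -> V=0 FIRE
t=7: input=2 -> V=10
t=8: input=5 -> V=0 FIRE
t=9: input=3 -> V=0 FIRE
t=10: input=1 -> V=5
t=11: input=4 -> V=0 FIRE
t=12: input=1 -> V=5
t=13: input=1 -> V=9
t=14: input=2 -> V=0 FIRE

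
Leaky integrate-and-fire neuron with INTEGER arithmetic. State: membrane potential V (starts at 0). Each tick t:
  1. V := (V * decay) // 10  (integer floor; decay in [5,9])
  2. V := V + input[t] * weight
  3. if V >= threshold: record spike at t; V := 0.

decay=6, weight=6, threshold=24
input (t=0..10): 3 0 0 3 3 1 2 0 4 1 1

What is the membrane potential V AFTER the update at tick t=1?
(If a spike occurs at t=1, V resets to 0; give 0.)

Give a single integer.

Answer: 10

Derivation:
t=0: input=3 -> V=18
t=1: input=0 -> V=10
t=2: input=0 -> V=6
t=3: input=3 -> V=21
t=4: input=3 -> V=0 FIRE
t=5: input=1 -> V=6
t=6: input=2 -> V=15
t=7: input=0 -> V=9
t=8: input=4 -> V=0 FIRE
t=9: input=1 -> V=6
t=10: input=1 -> V=9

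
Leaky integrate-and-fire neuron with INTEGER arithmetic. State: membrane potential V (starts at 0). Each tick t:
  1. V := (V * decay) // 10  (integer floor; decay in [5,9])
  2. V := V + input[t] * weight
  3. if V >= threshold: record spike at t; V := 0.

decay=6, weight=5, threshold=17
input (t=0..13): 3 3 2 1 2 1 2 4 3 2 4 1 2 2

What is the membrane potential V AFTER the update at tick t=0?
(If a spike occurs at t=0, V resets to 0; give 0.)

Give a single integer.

Answer: 15

Derivation:
t=0: input=3 -> V=15
t=1: input=3 -> V=0 FIRE
t=2: input=2 -> V=10
t=3: input=1 -> V=11
t=4: input=2 -> V=16
t=5: input=1 -> V=14
t=6: input=2 -> V=0 FIRE
t=7: input=4 -> V=0 FIRE
t=8: input=3 -> V=15
t=9: input=2 -> V=0 FIRE
t=10: input=4 -> V=0 FIRE
t=11: input=1 -> V=5
t=12: input=2 -> V=13
t=13: input=2 -> V=0 FIRE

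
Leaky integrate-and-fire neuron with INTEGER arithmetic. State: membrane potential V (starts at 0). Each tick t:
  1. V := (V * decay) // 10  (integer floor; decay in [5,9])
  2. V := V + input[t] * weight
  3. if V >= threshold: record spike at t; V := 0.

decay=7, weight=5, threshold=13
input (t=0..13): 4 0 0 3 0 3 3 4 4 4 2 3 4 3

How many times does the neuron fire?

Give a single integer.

Answer: 10

Derivation:
t=0: input=4 -> V=0 FIRE
t=1: input=0 -> V=0
t=2: input=0 -> V=0
t=3: input=3 -> V=0 FIRE
t=4: input=0 -> V=0
t=5: input=3 -> V=0 FIRE
t=6: input=3 -> V=0 FIRE
t=7: input=4 -> V=0 FIRE
t=8: input=4 -> V=0 FIRE
t=9: input=4 -> V=0 FIRE
t=10: input=2 -> V=10
t=11: input=3 -> V=0 FIRE
t=12: input=4 -> V=0 FIRE
t=13: input=3 -> V=0 FIRE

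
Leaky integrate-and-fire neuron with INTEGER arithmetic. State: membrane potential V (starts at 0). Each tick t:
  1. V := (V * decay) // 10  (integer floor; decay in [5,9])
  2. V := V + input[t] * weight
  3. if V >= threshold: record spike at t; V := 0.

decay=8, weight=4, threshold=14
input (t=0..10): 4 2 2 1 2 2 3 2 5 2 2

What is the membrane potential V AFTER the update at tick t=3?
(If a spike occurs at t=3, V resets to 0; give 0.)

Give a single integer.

Answer: 4

Derivation:
t=0: input=4 -> V=0 FIRE
t=1: input=2 -> V=8
t=2: input=2 -> V=0 FIRE
t=3: input=1 -> V=4
t=4: input=2 -> V=11
t=5: input=2 -> V=0 FIRE
t=6: input=3 -> V=12
t=7: input=2 -> V=0 FIRE
t=8: input=5 -> V=0 FIRE
t=9: input=2 -> V=8
t=10: input=2 -> V=0 FIRE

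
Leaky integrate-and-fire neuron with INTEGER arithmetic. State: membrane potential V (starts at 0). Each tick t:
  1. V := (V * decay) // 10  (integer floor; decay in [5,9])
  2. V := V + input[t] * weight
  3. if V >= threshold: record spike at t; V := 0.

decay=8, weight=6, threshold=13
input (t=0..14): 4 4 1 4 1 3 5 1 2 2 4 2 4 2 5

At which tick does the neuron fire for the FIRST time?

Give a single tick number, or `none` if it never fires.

Answer: 0

Derivation:
t=0: input=4 -> V=0 FIRE
t=1: input=4 -> V=0 FIRE
t=2: input=1 -> V=6
t=3: input=4 -> V=0 FIRE
t=4: input=1 -> V=6
t=5: input=3 -> V=0 FIRE
t=6: input=5 -> V=0 FIRE
t=7: input=1 -> V=6
t=8: input=2 -> V=0 FIRE
t=9: input=2 -> V=12
t=10: input=4 -> V=0 FIRE
t=11: input=2 -> V=12
t=12: input=4 -> V=0 FIRE
t=13: input=2 -> V=12
t=14: input=5 -> V=0 FIRE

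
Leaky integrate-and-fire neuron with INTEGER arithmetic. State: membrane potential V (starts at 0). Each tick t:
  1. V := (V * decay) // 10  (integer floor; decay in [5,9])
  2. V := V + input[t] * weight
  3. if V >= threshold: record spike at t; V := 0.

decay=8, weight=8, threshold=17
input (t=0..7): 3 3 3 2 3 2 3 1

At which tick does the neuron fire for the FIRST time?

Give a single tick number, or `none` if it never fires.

Answer: 0

Derivation:
t=0: input=3 -> V=0 FIRE
t=1: input=3 -> V=0 FIRE
t=2: input=3 -> V=0 FIRE
t=3: input=2 -> V=16
t=4: input=3 -> V=0 FIRE
t=5: input=2 -> V=16
t=6: input=3 -> V=0 FIRE
t=7: input=1 -> V=8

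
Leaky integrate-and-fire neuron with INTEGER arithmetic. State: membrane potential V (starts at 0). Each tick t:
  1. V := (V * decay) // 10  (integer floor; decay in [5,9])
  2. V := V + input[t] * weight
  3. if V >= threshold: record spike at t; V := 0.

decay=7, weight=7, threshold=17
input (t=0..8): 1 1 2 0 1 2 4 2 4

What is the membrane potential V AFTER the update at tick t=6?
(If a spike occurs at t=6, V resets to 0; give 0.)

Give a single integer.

t=0: input=1 -> V=7
t=1: input=1 -> V=11
t=2: input=2 -> V=0 FIRE
t=3: input=0 -> V=0
t=4: input=1 -> V=7
t=5: input=2 -> V=0 FIRE
t=6: input=4 -> V=0 FIRE
t=7: input=2 -> V=14
t=8: input=4 -> V=0 FIRE

Answer: 0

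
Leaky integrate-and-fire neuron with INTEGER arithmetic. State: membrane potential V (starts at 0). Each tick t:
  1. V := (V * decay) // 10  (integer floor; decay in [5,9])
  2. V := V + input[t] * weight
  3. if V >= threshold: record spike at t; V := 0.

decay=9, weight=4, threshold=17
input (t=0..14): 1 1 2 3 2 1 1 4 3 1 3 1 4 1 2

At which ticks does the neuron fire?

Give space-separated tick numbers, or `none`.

t=0: input=1 -> V=4
t=1: input=1 -> V=7
t=2: input=2 -> V=14
t=3: input=3 -> V=0 FIRE
t=4: input=2 -> V=8
t=5: input=1 -> V=11
t=6: input=1 -> V=13
t=7: input=4 -> V=0 FIRE
t=8: input=3 -> V=12
t=9: input=1 -> V=14
t=10: input=3 -> V=0 FIRE
t=11: input=1 -> V=4
t=12: input=4 -> V=0 FIRE
t=13: input=1 -> V=4
t=14: input=2 -> V=11

Answer: 3 7 10 12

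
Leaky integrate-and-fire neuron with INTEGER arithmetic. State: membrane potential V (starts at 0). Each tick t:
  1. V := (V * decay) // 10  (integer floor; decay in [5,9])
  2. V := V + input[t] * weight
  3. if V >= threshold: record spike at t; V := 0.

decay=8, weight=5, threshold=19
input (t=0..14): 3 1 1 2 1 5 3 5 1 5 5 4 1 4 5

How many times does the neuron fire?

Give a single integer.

Answer: 8

Derivation:
t=0: input=3 -> V=15
t=1: input=1 -> V=17
t=2: input=1 -> V=18
t=3: input=2 -> V=0 FIRE
t=4: input=1 -> V=5
t=5: input=5 -> V=0 FIRE
t=6: input=3 -> V=15
t=7: input=5 -> V=0 FIRE
t=8: input=1 -> V=5
t=9: input=5 -> V=0 FIRE
t=10: input=5 -> V=0 FIRE
t=11: input=4 -> V=0 FIRE
t=12: input=1 -> V=5
t=13: input=4 -> V=0 FIRE
t=14: input=5 -> V=0 FIRE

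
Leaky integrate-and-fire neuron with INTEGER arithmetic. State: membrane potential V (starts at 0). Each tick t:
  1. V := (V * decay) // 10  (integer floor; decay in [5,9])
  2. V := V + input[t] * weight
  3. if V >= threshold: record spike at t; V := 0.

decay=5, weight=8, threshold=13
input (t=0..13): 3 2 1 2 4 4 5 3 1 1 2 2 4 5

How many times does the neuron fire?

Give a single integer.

Answer: 11

Derivation:
t=0: input=3 -> V=0 FIRE
t=1: input=2 -> V=0 FIRE
t=2: input=1 -> V=8
t=3: input=2 -> V=0 FIRE
t=4: input=4 -> V=0 FIRE
t=5: input=4 -> V=0 FIRE
t=6: input=5 -> V=0 FIRE
t=7: input=3 -> V=0 FIRE
t=8: input=1 -> V=8
t=9: input=1 -> V=12
t=10: input=2 -> V=0 FIRE
t=11: input=2 -> V=0 FIRE
t=12: input=4 -> V=0 FIRE
t=13: input=5 -> V=0 FIRE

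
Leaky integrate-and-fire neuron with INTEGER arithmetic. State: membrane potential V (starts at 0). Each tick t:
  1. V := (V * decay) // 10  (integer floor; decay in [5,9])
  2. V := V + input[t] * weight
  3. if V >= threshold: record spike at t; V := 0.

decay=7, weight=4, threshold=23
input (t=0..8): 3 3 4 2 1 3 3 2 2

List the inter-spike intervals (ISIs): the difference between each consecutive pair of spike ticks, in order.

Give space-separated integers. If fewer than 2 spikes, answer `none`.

Answer: 4

Derivation:
t=0: input=3 -> V=12
t=1: input=3 -> V=20
t=2: input=4 -> V=0 FIRE
t=3: input=2 -> V=8
t=4: input=1 -> V=9
t=5: input=3 -> V=18
t=6: input=3 -> V=0 FIRE
t=7: input=2 -> V=8
t=8: input=2 -> V=13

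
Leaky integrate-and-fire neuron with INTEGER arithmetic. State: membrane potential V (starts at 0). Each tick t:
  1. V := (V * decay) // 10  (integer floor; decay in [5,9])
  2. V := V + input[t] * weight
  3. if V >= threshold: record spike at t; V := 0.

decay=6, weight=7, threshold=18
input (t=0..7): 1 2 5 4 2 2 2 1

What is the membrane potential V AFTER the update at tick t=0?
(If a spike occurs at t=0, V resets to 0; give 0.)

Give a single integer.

Answer: 7

Derivation:
t=0: input=1 -> V=7
t=1: input=2 -> V=0 FIRE
t=2: input=5 -> V=0 FIRE
t=3: input=4 -> V=0 FIRE
t=4: input=2 -> V=14
t=5: input=2 -> V=0 FIRE
t=6: input=2 -> V=14
t=7: input=1 -> V=15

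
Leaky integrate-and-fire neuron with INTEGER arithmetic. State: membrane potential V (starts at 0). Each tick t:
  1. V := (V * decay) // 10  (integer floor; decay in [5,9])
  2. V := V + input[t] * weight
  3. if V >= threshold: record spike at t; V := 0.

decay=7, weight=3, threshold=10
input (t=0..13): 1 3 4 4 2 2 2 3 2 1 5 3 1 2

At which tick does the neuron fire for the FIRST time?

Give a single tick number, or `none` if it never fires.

t=0: input=1 -> V=3
t=1: input=3 -> V=0 FIRE
t=2: input=4 -> V=0 FIRE
t=3: input=4 -> V=0 FIRE
t=4: input=2 -> V=6
t=5: input=2 -> V=0 FIRE
t=6: input=2 -> V=6
t=7: input=3 -> V=0 FIRE
t=8: input=2 -> V=6
t=9: input=1 -> V=7
t=10: input=5 -> V=0 FIRE
t=11: input=3 -> V=9
t=12: input=1 -> V=9
t=13: input=2 -> V=0 FIRE

Answer: 1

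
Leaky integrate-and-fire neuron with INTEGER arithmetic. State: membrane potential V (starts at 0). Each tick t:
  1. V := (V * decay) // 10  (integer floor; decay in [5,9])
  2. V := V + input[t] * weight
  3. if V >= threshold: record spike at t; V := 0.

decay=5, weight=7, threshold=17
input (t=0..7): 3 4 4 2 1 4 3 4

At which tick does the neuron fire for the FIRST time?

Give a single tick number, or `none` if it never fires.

t=0: input=3 -> V=0 FIRE
t=1: input=4 -> V=0 FIRE
t=2: input=4 -> V=0 FIRE
t=3: input=2 -> V=14
t=4: input=1 -> V=14
t=5: input=4 -> V=0 FIRE
t=6: input=3 -> V=0 FIRE
t=7: input=4 -> V=0 FIRE

Answer: 0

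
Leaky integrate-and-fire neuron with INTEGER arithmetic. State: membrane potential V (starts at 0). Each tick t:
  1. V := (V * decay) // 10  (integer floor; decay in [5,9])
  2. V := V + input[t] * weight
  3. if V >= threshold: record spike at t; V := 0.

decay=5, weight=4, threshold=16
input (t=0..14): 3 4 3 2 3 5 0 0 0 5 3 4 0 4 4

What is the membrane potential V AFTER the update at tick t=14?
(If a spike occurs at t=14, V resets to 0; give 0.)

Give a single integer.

t=0: input=3 -> V=12
t=1: input=4 -> V=0 FIRE
t=2: input=3 -> V=12
t=3: input=2 -> V=14
t=4: input=3 -> V=0 FIRE
t=5: input=5 -> V=0 FIRE
t=6: input=0 -> V=0
t=7: input=0 -> V=0
t=8: input=0 -> V=0
t=9: input=5 -> V=0 FIRE
t=10: input=3 -> V=12
t=11: input=4 -> V=0 FIRE
t=12: input=0 -> V=0
t=13: input=4 -> V=0 FIRE
t=14: input=4 -> V=0 FIRE

Answer: 0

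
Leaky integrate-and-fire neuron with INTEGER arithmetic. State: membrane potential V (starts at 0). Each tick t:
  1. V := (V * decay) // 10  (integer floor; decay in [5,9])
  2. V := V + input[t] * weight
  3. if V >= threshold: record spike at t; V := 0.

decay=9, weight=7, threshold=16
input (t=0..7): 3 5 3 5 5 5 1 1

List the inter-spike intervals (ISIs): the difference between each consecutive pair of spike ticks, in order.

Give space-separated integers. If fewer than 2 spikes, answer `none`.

Answer: 1 1 1 1 1

Derivation:
t=0: input=3 -> V=0 FIRE
t=1: input=5 -> V=0 FIRE
t=2: input=3 -> V=0 FIRE
t=3: input=5 -> V=0 FIRE
t=4: input=5 -> V=0 FIRE
t=5: input=5 -> V=0 FIRE
t=6: input=1 -> V=7
t=7: input=1 -> V=13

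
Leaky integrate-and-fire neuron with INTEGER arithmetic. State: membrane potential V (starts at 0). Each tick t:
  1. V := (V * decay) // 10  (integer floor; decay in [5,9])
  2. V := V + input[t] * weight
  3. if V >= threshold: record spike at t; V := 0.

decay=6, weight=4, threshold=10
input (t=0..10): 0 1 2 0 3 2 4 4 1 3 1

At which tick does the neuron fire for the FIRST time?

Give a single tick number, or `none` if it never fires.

Answer: 2

Derivation:
t=0: input=0 -> V=0
t=1: input=1 -> V=4
t=2: input=2 -> V=0 FIRE
t=3: input=0 -> V=0
t=4: input=3 -> V=0 FIRE
t=5: input=2 -> V=8
t=6: input=4 -> V=0 FIRE
t=7: input=4 -> V=0 FIRE
t=8: input=1 -> V=4
t=9: input=3 -> V=0 FIRE
t=10: input=1 -> V=4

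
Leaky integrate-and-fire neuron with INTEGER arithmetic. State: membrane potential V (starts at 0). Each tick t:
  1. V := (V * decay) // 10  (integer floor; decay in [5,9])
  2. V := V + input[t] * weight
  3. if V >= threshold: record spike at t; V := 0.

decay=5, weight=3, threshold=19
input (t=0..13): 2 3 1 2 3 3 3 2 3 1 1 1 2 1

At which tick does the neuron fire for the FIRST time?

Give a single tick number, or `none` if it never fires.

Answer: none

Derivation:
t=0: input=2 -> V=6
t=1: input=3 -> V=12
t=2: input=1 -> V=9
t=3: input=2 -> V=10
t=4: input=3 -> V=14
t=5: input=3 -> V=16
t=6: input=3 -> V=17
t=7: input=2 -> V=14
t=8: input=3 -> V=16
t=9: input=1 -> V=11
t=10: input=1 -> V=8
t=11: input=1 -> V=7
t=12: input=2 -> V=9
t=13: input=1 -> V=7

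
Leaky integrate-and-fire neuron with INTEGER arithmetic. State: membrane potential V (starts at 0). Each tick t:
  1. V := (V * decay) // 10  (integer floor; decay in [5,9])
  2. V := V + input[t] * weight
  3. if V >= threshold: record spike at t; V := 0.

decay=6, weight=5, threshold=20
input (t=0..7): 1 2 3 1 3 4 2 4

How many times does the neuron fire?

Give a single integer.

t=0: input=1 -> V=5
t=1: input=2 -> V=13
t=2: input=3 -> V=0 FIRE
t=3: input=1 -> V=5
t=4: input=3 -> V=18
t=5: input=4 -> V=0 FIRE
t=6: input=2 -> V=10
t=7: input=4 -> V=0 FIRE

Answer: 3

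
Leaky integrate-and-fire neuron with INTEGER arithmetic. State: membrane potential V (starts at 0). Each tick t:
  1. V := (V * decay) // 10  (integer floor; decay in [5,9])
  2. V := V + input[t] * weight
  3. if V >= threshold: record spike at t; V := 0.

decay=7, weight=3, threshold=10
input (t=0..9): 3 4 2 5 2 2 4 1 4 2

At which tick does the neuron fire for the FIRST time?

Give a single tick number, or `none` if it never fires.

Answer: 1

Derivation:
t=0: input=3 -> V=9
t=1: input=4 -> V=0 FIRE
t=2: input=2 -> V=6
t=3: input=5 -> V=0 FIRE
t=4: input=2 -> V=6
t=5: input=2 -> V=0 FIRE
t=6: input=4 -> V=0 FIRE
t=7: input=1 -> V=3
t=8: input=4 -> V=0 FIRE
t=9: input=2 -> V=6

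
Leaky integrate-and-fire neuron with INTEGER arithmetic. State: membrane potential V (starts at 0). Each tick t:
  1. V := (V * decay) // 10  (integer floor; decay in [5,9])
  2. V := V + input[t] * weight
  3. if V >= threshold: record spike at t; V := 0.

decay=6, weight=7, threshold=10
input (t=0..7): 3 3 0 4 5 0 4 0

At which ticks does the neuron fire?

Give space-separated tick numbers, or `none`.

t=0: input=3 -> V=0 FIRE
t=1: input=3 -> V=0 FIRE
t=2: input=0 -> V=0
t=3: input=4 -> V=0 FIRE
t=4: input=5 -> V=0 FIRE
t=5: input=0 -> V=0
t=6: input=4 -> V=0 FIRE
t=7: input=0 -> V=0

Answer: 0 1 3 4 6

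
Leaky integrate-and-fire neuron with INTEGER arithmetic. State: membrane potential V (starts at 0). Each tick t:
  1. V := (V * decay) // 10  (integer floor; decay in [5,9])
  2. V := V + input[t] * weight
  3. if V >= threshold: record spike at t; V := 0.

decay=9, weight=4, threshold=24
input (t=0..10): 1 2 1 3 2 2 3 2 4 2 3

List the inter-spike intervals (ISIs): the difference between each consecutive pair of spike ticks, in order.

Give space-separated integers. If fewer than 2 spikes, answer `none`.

Answer: 3 3

Derivation:
t=0: input=1 -> V=4
t=1: input=2 -> V=11
t=2: input=1 -> V=13
t=3: input=3 -> V=23
t=4: input=2 -> V=0 FIRE
t=5: input=2 -> V=8
t=6: input=3 -> V=19
t=7: input=2 -> V=0 FIRE
t=8: input=4 -> V=16
t=9: input=2 -> V=22
t=10: input=3 -> V=0 FIRE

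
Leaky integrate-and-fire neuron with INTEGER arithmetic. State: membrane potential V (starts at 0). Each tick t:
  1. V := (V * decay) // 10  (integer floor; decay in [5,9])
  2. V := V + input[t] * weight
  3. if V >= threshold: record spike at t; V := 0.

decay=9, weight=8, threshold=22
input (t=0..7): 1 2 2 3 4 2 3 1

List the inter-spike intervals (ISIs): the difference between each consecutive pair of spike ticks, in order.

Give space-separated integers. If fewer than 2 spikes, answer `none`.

t=0: input=1 -> V=8
t=1: input=2 -> V=0 FIRE
t=2: input=2 -> V=16
t=3: input=3 -> V=0 FIRE
t=4: input=4 -> V=0 FIRE
t=5: input=2 -> V=16
t=6: input=3 -> V=0 FIRE
t=7: input=1 -> V=8

Answer: 2 1 2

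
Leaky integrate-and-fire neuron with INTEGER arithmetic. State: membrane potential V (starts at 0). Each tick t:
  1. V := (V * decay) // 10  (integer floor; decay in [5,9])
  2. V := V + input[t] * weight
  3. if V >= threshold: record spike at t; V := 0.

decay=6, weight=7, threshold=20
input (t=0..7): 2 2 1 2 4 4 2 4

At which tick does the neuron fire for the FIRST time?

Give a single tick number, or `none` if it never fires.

t=0: input=2 -> V=14
t=1: input=2 -> V=0 FIRE
t=2: input=1 -> V=7
t=3: input=2 -> V=18
t=4: input=4 -> V=0 FIRE
t=5: input=4 -> V=0 FIRE
t=6: input=2 -> V=14
t=7: input=4 -> V=0 FIRE

Answer: 1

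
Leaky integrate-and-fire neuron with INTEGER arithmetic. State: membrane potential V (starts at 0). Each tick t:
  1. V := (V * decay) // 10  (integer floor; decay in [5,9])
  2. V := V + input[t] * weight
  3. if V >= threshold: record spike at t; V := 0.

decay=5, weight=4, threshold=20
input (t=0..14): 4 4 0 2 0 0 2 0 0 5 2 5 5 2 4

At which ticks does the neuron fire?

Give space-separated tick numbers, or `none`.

Answer: 1 9 11 12 14

Derivation:
t=0: input=4 -> V=16
t=1: input=4 -> V=0 FIRE
t=2: input=0 -> V=0
t=3: input=2 -> V=8
t=4: input=0 -> V=4
t=5: input=0 -> V=2
t=6: input=2 -> V=9
t=7: input=0 -> V=4
t=8: input=0 -> V=2
t=9: input=5 -> V=0 FIRE
t=10: input=2 -> V=8
t=11: input=5 -> V=0 FIRE
t=12: input=5 -> V=0 FIRE
t=13: input=2 -> V=8
t=14: input=4 -> V=0 FIRE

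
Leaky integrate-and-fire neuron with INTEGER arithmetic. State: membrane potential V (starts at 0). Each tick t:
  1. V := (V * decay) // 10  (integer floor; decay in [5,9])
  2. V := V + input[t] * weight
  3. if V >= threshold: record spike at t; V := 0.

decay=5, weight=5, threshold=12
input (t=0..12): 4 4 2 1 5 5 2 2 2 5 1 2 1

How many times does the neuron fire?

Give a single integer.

Answer: 7

Derivation:
t=0: input=4 -> V=0 FIRE
t=1: input=4 -> V=0 FIRE
t=2: input=2 -> V=10
t=3: input=1 -> V=10
t=4: input=5 -> V=0 FIRE
t=5: input=5 -> V=0 FIRE
t=6: input=2 -> V=10
t=7: input=2 -> V=0 FIRE
t=8: input=2 -> V=10
t=9: input=5 -> V=0 FIRE
t=10: input=1 -> V=5
t=11: input=2 -> V=0 FIRE
t=12: input=1 -> V=5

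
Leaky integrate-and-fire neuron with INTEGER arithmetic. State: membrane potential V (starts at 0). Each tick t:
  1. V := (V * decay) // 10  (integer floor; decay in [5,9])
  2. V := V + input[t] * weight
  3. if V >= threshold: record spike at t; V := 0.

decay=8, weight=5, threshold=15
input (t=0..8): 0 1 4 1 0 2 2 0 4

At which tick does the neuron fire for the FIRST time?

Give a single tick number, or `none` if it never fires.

t=0: input=0 -> V=0
t=1: input=1 -> V=5
t=2: input=4 -> V=0 FIRE
t=3: input=1 -> V=5
t=4: input=0 -> V=4
t=5: input=2 -> V=13
t=6: input=2 -> V=0 FIRE
t=7: input=0 -> V=0
t=8: input=4 -> V=0 FIRE

Answer: 2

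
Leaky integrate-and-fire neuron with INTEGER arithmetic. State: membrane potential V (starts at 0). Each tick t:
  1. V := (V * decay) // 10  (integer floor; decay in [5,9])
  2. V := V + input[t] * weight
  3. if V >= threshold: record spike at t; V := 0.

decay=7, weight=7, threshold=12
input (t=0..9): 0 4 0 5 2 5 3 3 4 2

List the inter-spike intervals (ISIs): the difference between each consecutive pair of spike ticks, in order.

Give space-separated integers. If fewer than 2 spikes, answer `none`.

Answer: 2 1 1 1 1 1 1

Derivation:
t=0: input=0 -> V=0
t=1: input=4 -> V=0 FIRE
t=2: input=0 -> V=0
t=3: input=5 -> V=0 FIRE
t=4: input=2 -> V=0 FIRE
t=5: input=5 -> V=0 FIRE
t=6: input=3 -> V=0 FIRE
t=7: input=3 -> V=0 FIRE
t=8: input=4 -> V=0 FIRE
t=9: input=2 -> V=0 FIRE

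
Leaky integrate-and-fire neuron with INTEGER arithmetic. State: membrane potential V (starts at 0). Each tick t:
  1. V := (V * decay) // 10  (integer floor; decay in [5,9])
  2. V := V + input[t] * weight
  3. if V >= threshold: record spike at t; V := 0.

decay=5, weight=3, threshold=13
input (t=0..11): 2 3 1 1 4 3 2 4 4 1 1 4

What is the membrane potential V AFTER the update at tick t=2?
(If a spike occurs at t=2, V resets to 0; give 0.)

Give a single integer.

Answer: 9

Derivation:
t=0: input=2 -> V=6
t=1: input=3 -> V=12
t=2: input=1 -> V=9
t=3: input=1 -> V=7
t=4: input=4 -> V=0 FIRE
t=5: input=3 -> V=9
t=6: input=2 -> V=10
t=7: input=4 -> V=0 FIRE
t=8: input=4 -> V=12
t=9: input=1 -> V=9
t=10: input=1 -> V=7
t=11: input=4 -> V=0 FIRE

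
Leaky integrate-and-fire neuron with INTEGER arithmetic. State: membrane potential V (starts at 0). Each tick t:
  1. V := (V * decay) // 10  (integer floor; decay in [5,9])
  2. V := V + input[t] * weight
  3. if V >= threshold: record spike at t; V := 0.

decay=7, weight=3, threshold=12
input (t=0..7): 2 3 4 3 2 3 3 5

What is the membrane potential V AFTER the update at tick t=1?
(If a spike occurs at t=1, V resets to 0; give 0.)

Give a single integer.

Answer: 0

Derivation:
t=0: input=2 -> V=6
t=1: input=3 -> V=0 FIRE
t=2: input=4 -> V=0 FIRE
t=3: input=3 -> V=9
t=4: input=2 -> V=0 FIRE
t=5: input=3 -> V=9
t=6: input=3 -> V=0 FIRE
t=7: input=5 -> V=0 FIRE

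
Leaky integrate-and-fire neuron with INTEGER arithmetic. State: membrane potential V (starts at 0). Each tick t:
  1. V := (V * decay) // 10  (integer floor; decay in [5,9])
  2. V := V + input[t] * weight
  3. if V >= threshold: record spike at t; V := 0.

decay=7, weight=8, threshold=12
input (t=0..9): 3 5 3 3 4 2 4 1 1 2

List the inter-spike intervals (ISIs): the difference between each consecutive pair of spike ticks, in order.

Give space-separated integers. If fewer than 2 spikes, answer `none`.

t=0: input=3 -> V=0 FIRE
t=1: input=5 -> V=0 FIRE
t=2: input=3 -> V=0 FIRE
t=3: input=3 -> V=0 FIRE
t=4: input=4 -> V=0 FIRE
t=5: input=2 -> V=0 FIRE
t=6: input=4 -> V=0 FIRE
t=7: input=1 -> V=8
t=8: input=1 -> V=0 FIRE
t=9: input=2 -> V=0 FIRE

Answer: 1 1 1 1 1 1 2 1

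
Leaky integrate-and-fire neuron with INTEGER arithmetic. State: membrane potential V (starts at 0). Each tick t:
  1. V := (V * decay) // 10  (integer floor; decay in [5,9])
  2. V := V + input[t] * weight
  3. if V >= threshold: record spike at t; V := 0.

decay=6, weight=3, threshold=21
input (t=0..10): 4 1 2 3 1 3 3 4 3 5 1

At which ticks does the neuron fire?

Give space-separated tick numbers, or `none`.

t=0: input=4 -> V=12
t=1: input=1 -> V=10
t=2: input=2 -> V=12
t=3: input=3 -> V=16
t=4: input=1 -> V=12
t=5: input=3 -> V=16
t=6: input=3 -> V=18
t=7: input=4 -> V=0 FIRE
t=8: input=3 -> V=9
t=9: input=5 -> V=20
t=10: input=1 -> V=15

Answer: 7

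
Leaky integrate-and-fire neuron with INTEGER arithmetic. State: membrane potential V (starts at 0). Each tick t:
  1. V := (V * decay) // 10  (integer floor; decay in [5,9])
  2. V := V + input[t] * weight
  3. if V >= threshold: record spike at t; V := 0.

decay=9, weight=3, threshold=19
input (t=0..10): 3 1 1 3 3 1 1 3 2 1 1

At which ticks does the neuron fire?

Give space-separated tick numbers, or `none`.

Answer: 3 7

Derivation:
t=0: input=3 -> V=9
t=1: input=1 -> V=11
t=2: input=1 -> V=12
t=3: input=3 -> V=0 FIRE
t=4: input=3 -> V=9
t=5: input=1 -> V=11
t=6: input=1 -> V=12
t=7: input=3 -> V=0 FIRE
t=8: input=2 -> V=6
t=9: input=1 -> V=8
t=10: input=1 -> V=10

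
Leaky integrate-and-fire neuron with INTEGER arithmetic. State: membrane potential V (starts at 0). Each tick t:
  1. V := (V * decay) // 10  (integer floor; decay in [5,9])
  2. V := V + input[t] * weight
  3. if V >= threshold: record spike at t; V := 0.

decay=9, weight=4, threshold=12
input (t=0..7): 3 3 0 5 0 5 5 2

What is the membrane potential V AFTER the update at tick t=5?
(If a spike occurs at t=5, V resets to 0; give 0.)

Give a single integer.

t=0: input=3 -> V=0 FIRE
t=1: input=3 -> V=0 FIRE
t=2: input=0 -> V=0
t=3: input=5 -> V=0 FIRE
t=4: input=0 -> V=0
t=5: input=5 -> V=0 FIRE
t=6: input=5 -> V=0 FIRE
t=7: input=2 -> V=8

Answer: 0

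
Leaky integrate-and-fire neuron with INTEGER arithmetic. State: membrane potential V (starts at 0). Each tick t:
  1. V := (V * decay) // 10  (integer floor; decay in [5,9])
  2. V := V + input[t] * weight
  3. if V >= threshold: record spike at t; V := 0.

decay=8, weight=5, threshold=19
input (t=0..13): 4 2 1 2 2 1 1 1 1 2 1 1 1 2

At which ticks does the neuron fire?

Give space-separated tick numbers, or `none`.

t=0: input=4 -> V=0 FIRE
t=1: input=2 -> V=10
t=2: input=1 -> V=13
t=3: input=2 -> V=0 FIRE
t=4: input=2 -> V=10
t=5: input=1 -> V=13
t=6: input=1 -> V=15
t=7: input=1 -> V=17
t=8: input=1 -> V=18
t=9: input=2 -> V=0 FIRE
t=10: input=1 -> V=5
t=11: input=1 -> V=9
t=12: input=1 -> V=12
t=13: input=2 -> V=0 FIRE

Answer: 0 3 9 13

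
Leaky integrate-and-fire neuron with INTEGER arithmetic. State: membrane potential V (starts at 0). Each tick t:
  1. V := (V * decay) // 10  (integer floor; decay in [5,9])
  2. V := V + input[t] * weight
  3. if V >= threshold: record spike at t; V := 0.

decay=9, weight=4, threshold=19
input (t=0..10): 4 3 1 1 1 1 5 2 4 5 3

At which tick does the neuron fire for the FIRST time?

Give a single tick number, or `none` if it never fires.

Answer: 1

Derivation:
t=0: input=4 -> V=16
t=1: input=3 -> V=0 FIRE
t=2: input=1 -> V=4
t=3: input=1 -> V=7
t=4: input=1 -> V=10
t=5: input=1 -> V=13
t=6: input=5 -> V=0 FIRE
t=7: input=2 -> V=8
t=8: input=4 -> V=0 FIRE
t=9: input=5 -> V=0 FIRE
t=10: input=3 -> V=12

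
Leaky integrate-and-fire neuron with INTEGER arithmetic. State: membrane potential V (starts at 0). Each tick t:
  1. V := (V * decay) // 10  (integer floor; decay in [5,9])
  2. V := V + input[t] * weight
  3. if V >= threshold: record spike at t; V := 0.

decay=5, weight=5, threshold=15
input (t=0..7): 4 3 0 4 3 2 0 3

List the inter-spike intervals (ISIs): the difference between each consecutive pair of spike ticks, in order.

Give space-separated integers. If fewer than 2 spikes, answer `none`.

Answer: 1 2 1 3

Derivation:
t=0: input=4 -> V=0 FIRE
t=1: input=3 -> V=0 FIRE
t=2: input=0 -> V=0
t=3: input=4 -> V=0 FIRE
t=4: input=3 -> V=0 FIRE
t=5: input=2 -> V=10
t=6: input=0 -> V=5
t=7: input=3 -> V=0 FIRE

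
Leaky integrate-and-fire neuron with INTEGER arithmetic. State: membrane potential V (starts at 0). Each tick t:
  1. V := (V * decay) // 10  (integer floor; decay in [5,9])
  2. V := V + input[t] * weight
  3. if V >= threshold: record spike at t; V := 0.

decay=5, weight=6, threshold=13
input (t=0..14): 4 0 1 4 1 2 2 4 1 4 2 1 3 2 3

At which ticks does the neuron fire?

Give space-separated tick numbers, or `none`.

t=0: input=4 -> V=0 FIRE
t=1: input=0 -> V=0
t=2: input=1 -> V=6
t=3: input=4 -> V=0 FIRE
t=4: input=1 -> V=6
t=5: input=2 -> V=0 FIRE
t=6: input=2 -> V=12
t=7: input=4 -> V=0 FIRE
t=8: input=1 -> V=6
t=9: input=4 -> V=0 FIRE
t=10: input=2 -> V=12
t=11: input=1 -> V=12
t=12: input=3 -> V=0 FIRE
t=13: input=2 -> V=12
t=14: input=3 -> V=0 FIRE

Answer: 0 3 5 7 9 12 14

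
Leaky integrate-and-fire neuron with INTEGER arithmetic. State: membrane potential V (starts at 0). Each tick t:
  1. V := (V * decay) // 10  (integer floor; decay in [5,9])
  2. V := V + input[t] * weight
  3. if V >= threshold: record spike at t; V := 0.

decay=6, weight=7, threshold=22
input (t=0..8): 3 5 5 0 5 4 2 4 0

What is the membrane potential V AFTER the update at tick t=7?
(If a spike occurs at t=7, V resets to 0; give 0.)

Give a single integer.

Answer: 0

Derivation:
t=0: input=3 -> V=21
t=1: input=5 -> V=0 FIRE
t=2: input=5 -> V=0 FIRE
t=3: input=0 -> V=0
t=4: input=5 -> V=0 FIRE
t=5: input=4 -> V=0 FIRE
t=6: input=2 -> V=14
t=7: input=4 -> V=0 FIRE
t=8: input=0 -> V=0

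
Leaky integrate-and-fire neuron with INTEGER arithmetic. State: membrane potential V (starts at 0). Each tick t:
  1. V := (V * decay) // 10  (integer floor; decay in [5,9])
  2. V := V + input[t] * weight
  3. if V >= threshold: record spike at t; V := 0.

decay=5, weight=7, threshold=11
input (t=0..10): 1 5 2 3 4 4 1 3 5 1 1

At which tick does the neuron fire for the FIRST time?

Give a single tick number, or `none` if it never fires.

Answer: 1

Derivation:
t=0: input=1 -> V=7
t=1: input=5 -> V=0 FIRE
t=2: input=2 -> V=0 FIRE
t=3: input=3 -> V=0 FIRE
t=4: input=4 -> V=0 FIRE
t=5: input=4 -> V=0 FIRE
t=6: input=1 -> V=7
t=7: input=3 -> V=0 FIRE
t=8: input=5 -> V=0 FIRE
t=9: input=1 -> V=7
t=10: input=1 -> V=10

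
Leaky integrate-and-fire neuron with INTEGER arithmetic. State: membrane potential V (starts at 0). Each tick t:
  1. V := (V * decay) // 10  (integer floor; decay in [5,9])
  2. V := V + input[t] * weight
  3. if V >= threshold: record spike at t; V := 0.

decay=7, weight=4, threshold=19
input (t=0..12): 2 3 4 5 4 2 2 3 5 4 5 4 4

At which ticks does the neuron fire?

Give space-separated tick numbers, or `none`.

Answer: 2 3 5 8 10 12

Derivation:
t=0: input=2 -> V=8
t=1: input=3 -> V=17
t=2: input=4 -> V=0 FIRE
t=3: input=5 -> V=0 FIRE
t=4: input=4 -> V=16
t=5: input=2 -> V=0 FIRE
t=6: input=2 -> V=8
t=7: input=3 -> V=17
t=8: input=5 -> V=0 FIRE
t=9: input=4 -> V=16
t=10: input=5 -> V=0 FIRE
t=11: input=4 -> V=16
t=12: input=4 -> V=0 FIRE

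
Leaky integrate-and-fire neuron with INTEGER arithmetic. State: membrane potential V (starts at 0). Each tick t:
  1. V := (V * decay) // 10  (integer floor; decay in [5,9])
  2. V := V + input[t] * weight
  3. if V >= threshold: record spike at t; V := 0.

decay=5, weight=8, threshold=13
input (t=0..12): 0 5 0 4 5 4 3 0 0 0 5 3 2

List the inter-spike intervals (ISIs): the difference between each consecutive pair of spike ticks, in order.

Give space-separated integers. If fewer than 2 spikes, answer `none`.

t=0: input=0 -> V=0
t=1: input=5 -> V=0 FIRE
t=2: input=0 -> V=0
t=3: input=4 -> V=0 FIRE
t=4: input=5 -> V=0 FIRE
t=5: input=4 -> V=0 FIRE
t=6: input=3 -> V=0 FIRE
t=7: input=0 -> V=0
t=8: input=0 -> V=0
t=9: input=0 -> V=0
t=10: input=5 -> V=0 FIRE
t=11: input=3 -> V=0 FIRE
t=12: input=2 -> V=0 FIRE

Answer: 2 1 1 1 4 1 1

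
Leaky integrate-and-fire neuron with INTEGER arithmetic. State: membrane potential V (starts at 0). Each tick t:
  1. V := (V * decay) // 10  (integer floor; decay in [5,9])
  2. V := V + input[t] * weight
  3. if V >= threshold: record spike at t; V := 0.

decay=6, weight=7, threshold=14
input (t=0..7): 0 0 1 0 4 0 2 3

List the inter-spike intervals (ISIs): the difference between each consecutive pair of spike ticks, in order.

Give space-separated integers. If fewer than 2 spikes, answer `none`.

t=0: input=0 -> V=0
t=1: input=0 -> V=0
t=2: input=1 -> V=7
t=3: input=0 -> V=4
t=4: input=4 -> V=0 FIRE
t=5: input=0 -> V=0
t=6: input=2 -> V=0 FIRE
t=7: input=3 -> V=0 FIRE

Answer: 2 1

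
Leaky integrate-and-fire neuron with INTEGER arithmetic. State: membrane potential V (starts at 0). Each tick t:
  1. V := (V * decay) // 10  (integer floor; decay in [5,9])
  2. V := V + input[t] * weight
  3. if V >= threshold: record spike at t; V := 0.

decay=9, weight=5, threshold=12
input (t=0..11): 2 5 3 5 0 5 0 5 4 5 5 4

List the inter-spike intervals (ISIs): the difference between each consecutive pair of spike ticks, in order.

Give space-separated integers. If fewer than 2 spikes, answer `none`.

Answer: 1 1 2 2 1 1 1 1

Derivation:
t=0: input=2 -> V=10
t=1: input=5 -> V=0 FIRE
t=2: input=3 -> V=0 FIRE
t=3: input=5 -> V=0 FIRE
t=4: input=0 -> V=0
t=5: input=5 -> V=0 FIRE
t=6: input=0 -> V=0
t=7: input=5 -> V=0 FIRE
t=8: input=4 -> V=0 FIRE
t=9: input=5 -> V=0 FIRE
t=10: input=5 -> V=0 FIRE
t=11: input=4 -> V=0 FIRE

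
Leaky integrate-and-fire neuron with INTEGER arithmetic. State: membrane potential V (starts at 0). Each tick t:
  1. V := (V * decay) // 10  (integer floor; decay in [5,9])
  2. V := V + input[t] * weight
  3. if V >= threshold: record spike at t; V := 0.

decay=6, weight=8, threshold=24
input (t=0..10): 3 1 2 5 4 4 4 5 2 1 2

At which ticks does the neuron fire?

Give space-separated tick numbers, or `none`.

t=0: input=3 -> V=0 FIRE
t=1: input=1 -> V=8
t=2: input=2 -> V=20
t=3: input=5 -> V=0 FIRE
t=4: input=4 -> V=0 FIRE
t=5: input=4 -> V=0 FIRE
t=6: input=4 -> V=0 FIRE
t=7: input=5 -> V=0 FIRE
t=8: input=2 -> V=16
t=9: input=1 -> V=17
t=10: input=2 -> V=0 FIRE

Answer: 0 3 4 5 6 7 10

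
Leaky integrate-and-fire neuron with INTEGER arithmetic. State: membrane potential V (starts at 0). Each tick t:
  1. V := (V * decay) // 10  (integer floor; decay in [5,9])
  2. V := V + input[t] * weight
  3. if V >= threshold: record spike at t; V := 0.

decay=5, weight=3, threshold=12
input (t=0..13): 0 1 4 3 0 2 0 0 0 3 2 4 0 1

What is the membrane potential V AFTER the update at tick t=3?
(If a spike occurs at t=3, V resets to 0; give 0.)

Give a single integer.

t=0: input=0 -> V=0
t=1: input=1 -> V=3
t=2: input=4 -> V=0 FIRE
t=3: input=3 -> V=9
t=4: input=0 -> V=4
t=5: input=2 -> V=8
t=6: input=0 -> V=4
t=7: input=0 -> V=2
t=8: input=0 -> V=1
t=9: input=3 -> V=9
t=10: input=2 -> V=10
t=11: input=4 -> V=0 FIRE
t=12: input=0 -> V=0
t=13: input=1 -> V=3

Answer: 9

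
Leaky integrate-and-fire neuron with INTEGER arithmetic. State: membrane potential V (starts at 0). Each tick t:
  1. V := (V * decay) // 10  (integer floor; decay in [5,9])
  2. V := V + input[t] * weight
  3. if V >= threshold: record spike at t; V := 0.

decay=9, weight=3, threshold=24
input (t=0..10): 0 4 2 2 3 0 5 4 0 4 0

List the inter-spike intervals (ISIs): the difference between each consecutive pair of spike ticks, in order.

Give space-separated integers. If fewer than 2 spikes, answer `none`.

t=0: input=0 -> V=0
t=1: input=4 -> V=12
t=2: input=2 -> V=16
t=3: input=2 -> V=20
t=4: input=3 -> V=0 FIRE
t=5: input=0 -> V=0
t=6: input=5 -> V=15
t=7: input=4 -> V=0 FIRE
t=8: input=0 -> V=0
t=9: input=4 -> V=12
t=10: input=0 -> V=10

Answer: 3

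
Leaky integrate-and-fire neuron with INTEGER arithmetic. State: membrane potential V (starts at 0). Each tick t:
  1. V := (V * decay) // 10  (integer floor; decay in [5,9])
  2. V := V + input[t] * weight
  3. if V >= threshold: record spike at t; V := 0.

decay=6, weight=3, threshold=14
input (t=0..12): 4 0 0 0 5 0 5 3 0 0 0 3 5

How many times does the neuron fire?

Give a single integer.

Answer: 3

Derivation:
t=0: input=4 -> V=12
t=1: input=0 -> V=7
t=2: input=0 -> V=4
t=3: input=0 -> V=2
t=4: input=5 -> V=0 FIRE
t=5: input=0 -> V=0
t=6: input=5 -> V=0 FIRE
t=7: input=3 -> V=9
t=8: input=0 -> V=5
t=9: input=0 -> V=3
t=10: input=0 -> V=1
t=11: input=3 -> V=9
t=12: input=5 -> V=0 FIRE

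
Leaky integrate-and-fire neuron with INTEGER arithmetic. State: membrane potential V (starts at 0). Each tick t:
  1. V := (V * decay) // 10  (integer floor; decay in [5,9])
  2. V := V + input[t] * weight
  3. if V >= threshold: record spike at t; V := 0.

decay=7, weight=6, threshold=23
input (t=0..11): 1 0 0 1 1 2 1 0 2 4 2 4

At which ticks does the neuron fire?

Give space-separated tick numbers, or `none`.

Answer: 9 11

Derivation:
t=0: input=1 -> V=6
t=1: input=0 -> V=4
t=2: input=0 -> V=2
t=3: input=1 -> V=7
t=4: input=1 -> V=10
t=5: input=2 -> V=19
t=6: input=1 -> V=19
t=7: input=0 -> V=13
t=8: input=2 -> V=21
t=9: input=4 -> V=0 FIRE
t=10: input=2 -> V=12
t=11: input=4 -> V=0 FIRE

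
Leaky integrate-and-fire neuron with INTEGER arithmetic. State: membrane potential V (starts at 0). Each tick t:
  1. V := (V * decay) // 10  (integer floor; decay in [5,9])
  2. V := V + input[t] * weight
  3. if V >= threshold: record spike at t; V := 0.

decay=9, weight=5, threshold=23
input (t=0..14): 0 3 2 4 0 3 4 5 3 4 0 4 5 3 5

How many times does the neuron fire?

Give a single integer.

t=0: input=0 -> V=0
t=1: input=3 -> V=15
t=2: input=2 -> V=0 FIRE
t=3: input=4 -> V=20
t=4: input=0 -> V=18
t=5: input=3 -> V=0 FIRE
t=6: input=4 -> V=20
t=7: input=5 -> V=0 FIRE
t=8: input=3 -> V=15
t=9: input=4 -> V=0 FIRE
t=10: input=0 -> V=0
t=11: input=4 -> V=20
t=12: input=5 -> V=0 FIRE
t=13: input=3 -> V=15
t=14: input=5 -> V=0 FIRE

Answer: 6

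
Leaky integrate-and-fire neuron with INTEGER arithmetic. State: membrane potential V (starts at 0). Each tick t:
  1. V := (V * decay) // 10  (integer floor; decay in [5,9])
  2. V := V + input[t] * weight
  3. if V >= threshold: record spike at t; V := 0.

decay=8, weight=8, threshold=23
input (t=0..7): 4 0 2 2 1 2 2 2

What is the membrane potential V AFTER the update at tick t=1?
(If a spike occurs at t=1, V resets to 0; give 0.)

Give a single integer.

Answer: 0

Derivation:
t=0: input=4 -> V=0 FIRE
t=1: input=0 -> V=0
t=2: input=2 -> V=16
t=3: input=2 -> V=0 FIRE
t=4: input=1 -> V=8
t=5: input=2 -> V=22
t=6: input=2 -> V=0 FIRE
t=7: input=2 -> V=16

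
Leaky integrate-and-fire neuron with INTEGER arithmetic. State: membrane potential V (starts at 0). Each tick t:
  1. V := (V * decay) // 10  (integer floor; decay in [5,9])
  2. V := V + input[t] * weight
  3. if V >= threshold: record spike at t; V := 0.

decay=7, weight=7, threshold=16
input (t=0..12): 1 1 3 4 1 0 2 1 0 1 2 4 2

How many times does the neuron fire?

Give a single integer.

Answer: 5

Derivation:
t=0: input=1 -> V=7
t=1: input=1 -> V=11
t=2: input=3 -> V=0 FIRE
t=3: input=4 -> V=0 FIRE
t=4: input=1 -> V=7
t=5: input=0 -> V=4
t=6: input=2 -> V=0 FIRE
t=7: input=1 -> V=7
t=8: input=0 -> V=4
t=9: input=1 -> V=9
t=10: input=2 -> V=0 FIRE
t=11: input=4 -> V=0 FIRE
t=12: input=2 -> V=14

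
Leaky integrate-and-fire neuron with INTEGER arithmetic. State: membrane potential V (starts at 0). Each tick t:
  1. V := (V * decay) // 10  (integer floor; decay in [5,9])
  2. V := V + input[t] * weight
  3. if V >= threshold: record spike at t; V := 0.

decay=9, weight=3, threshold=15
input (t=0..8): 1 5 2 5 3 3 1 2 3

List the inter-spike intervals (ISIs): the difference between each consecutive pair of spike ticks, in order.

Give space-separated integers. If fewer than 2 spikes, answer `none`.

Answer: 2 2 3

Derivation:
t=0: input=1 -> V=3
t=1: input=5 -> V=0 FIRE
t=2: input=2 -> V=6
t=3: input=5 -> V=0 FIRE
t=4: input=3 -> V=9
t=5: input=3 -> V=0 FIRE
t=6: input=1 -> V=3
t=7: input=2 -> V=8
t=8: input=3 -> V=0 FIRE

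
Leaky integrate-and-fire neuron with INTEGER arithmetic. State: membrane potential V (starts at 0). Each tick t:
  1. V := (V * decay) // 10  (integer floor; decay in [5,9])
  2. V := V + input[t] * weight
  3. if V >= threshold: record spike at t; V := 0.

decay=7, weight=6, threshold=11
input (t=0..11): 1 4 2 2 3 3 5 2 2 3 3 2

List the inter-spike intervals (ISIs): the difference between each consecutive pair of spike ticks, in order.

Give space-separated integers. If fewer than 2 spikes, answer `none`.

Answer: 1 1 1 1 1 1 1 1 1 1

Derivation:
t=0: input=1 -> V=6
t=1: input=4 -> V=0 FIRE
t=2: input=2 -> V=0 FIRE
t=3: input=2 -> V=0 FIRE
t=4: input=3 -> V=0 FIRE
t=5: input=3 -> V=0 FIRE
t=6: input=5 -> V=0 FIRE
t=7: input=2 -> V=0 FIRE
t=8: input=2 -> V=0 FIRE
t=9: input=3 -> V=0 FIRE
t=10: input=3 -> V=0 FIRE
t=11: input=2 -> V=0 FIRE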